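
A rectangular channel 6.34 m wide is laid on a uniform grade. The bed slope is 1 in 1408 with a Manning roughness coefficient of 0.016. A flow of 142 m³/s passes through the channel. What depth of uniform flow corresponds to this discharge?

y_n = 7.82 m

Manning's equation rearranged: A R^(2/3) = nQ / (1·√S) = 0.016 × 142 / (√0.0007102) = 85.25.
Try y = 10 m: A R^(2/3) = 113.9 — over.
Try y = 7.82 m: A R^(2/3) = 85.27 — matches.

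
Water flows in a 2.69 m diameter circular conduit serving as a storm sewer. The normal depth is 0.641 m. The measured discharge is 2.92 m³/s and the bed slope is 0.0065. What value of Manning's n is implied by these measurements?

n = 0.015

For a circular section of diameter D = 2.69 m at depth y = 0.641 m, the central angle is θ = 2 arccos(1 − 2y/D) = 2.04 rad. Then A = (D²/8)(θ − sin θ) = 1.038 m² and P = Dθ/2 = 2.744 m.
Hydraulic radius R = A/P = 1.038/2.744 = 0.3784 m.
Rearranging Manning's equation: n = (1/Q) A R^(2/3) S^(1/2) = (1/2.92) × 1.038 × 0.3784^(2/3) × √0.0065 = 0.015.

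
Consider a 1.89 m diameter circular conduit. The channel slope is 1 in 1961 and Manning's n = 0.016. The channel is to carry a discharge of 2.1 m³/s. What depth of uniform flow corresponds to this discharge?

y_n = 1.37 m

Manning's equation rearranged: A R^(2/3) = nQ / (1·√S) = 0.016 × 2.1 / (√0.0005099) = 1.488.
Trying y = 1.16 m: A R^(2/3) = 1.183 — low.
Trying y = 1.6 m: A R^(2/3) = 1.748 — high.
Trying y = 1.37 m: A R^(2/3) = 1.49 — ≈ 1.488.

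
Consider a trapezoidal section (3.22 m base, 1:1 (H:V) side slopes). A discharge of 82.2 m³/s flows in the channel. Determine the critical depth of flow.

At critical depth, Q² T / (g A³) = 1, i.e. A³/T = Q²/g = 82.2²/9.81 = 688.8.
Trying y = 3.43 m: A³/T = 1177 — high.
Trying y = 2.64 m: A³/T = 435.6 — low.
Trying y = 2.98 m: A³/T = 687 — matches.

y_c = 2.98 m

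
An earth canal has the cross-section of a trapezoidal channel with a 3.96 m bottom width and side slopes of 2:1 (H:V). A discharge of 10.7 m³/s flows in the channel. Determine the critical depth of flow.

At critical depth, Q² T / (g A³) = 1, i.e. A³/T = Q²/g = 10.7²/9.81 = 11.67.
Try y = 0.687 m: A³/T = 7.336 — too small.
Try y = 0.872 m: A³/T = 16.52 — too large.
Try y = 0.788 m: A³/T = 11.67 — ≈ 11.67.

y_c = 0.788 m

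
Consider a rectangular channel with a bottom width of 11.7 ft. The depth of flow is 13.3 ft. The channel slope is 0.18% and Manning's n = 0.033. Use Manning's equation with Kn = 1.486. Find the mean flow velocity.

V = 4.86 ft/s

Flow area A = b·y = 11.7 × 13.3 = 155.6 ft². Wetted perimeter P = b + 2y = 11.7 + 2×13.3 = 38.3 ft.
Hydraulic radius R = A/P = 155.6/38.3 = 4.063 ft.
From Manning's equation, V = (1.486/n) R^(2/3) S^(1/2) = (1.486/0.033) × 4.063^(2/3) × 0.0018^(1/2) = 4.86 ft/s.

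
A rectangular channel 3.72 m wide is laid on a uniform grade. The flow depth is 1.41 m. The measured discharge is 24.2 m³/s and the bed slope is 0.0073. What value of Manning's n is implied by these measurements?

n = 0.016

Flow area A = b·y = 3.72 × 1.41 = 5.245 m². Wetted perimeter P = b + 2y = 3.72 + 2×1.41 = 6.54 m.
Hydraulic radius R = A/P = 5.245/6.54 = 0.802 m.
Rearranging Manning's equation: n = (1/Q) A R^(2/3) S^(1/2) = (1/24.2) × 5.245 × 0.802^(2/3) × √0.0073 = 0.016.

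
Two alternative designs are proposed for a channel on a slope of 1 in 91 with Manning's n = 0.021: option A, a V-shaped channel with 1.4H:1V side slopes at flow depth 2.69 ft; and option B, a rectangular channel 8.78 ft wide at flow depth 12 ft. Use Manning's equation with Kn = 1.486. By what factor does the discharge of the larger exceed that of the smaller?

Channel A: For a triangular section with side slope z = 1.4: A = zy² = 1.4×2.69² = 10.13 ft²; P = 2y√(1+z²) = 2×2.69×1.72 = 9.256 ft. Hydraulic radius R = A/P = 10.13/9.256 = 1.094 ft. Q_A = (1.486/0.021)·10.13·1.094^(2/3)·√0.01099 = 79.81 ft³/s.
Channel B: Flow area A = b·y = 8.78 × 12 = 105.4 ft². Wetted perimeter P = b + 2y = 8.78 + 2×12 = 32.78 ft. Hydraulic radius R = A/P = 105.4/32.78 = 3.214 ft. Q_B = (1.486/0.021)·105.4·3.214^(2/3)·√0.01099 = 1702 ft³/s.
The larger discharge is 1702 ft³/s and the smaller is 79.81 ft³/s; the ratio is 21.3.

21.3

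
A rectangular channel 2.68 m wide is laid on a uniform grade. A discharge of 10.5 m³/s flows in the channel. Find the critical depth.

For a rectangular channel, critical depth y_c = (q²/g)^(1/3) where q = Q/b = 10.5/2.68 = 3.918 m²/s.
So y_c = (3.918²/9.81)^(1/3) = 1.16 m.

y_c = 1.16 m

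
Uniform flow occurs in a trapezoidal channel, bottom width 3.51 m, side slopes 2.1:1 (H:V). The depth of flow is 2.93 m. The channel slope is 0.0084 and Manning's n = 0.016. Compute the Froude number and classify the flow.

With bottom width b = 3.51 m and side slope z = 2.1: A = (b + zy)y = (3.51 + 2.1×2.93)×2.93 = 28.31 m²; P = b + 2y√(1+z²) = 3.51 + 2×2.93×2.326 = 17.14 m.
Hydraulic radius R = A/P = 28.31/17.14 = 1.652 m.
V = (1/n) R^(2/3) √S = (1/0.016) × 1.652^(2/3) × √0.0084 = 8.004 m/s. Hydraulic depth D_h = A/T = 28.31/15.82 = 1.79 m.
Froude number Fr = V/√(g·D_h) = 8.004/√(9.81×1.79) = 1.91, which is greater than 1, so the flow is supercritical.

supercritical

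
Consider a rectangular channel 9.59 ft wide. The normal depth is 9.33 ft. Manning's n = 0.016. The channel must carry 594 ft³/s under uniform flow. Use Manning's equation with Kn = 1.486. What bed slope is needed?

Flow area A = b·y = 9.59 × 9.33 = 89.47 ft². Wetted perimeter P = b + 2y = 9.59 + 2×9.33 = 28.25 ft.
Hydraulic radius R = A/P = 89.47/28.25 = 3.167 ft.
From Manning's equation, S = [nQ / (1.486 A R^(2/3))]² = [0.016 × 594 / (1.486 × 89.47 × 3.167^(2/3))]² = 0.0011.

S = 0.0011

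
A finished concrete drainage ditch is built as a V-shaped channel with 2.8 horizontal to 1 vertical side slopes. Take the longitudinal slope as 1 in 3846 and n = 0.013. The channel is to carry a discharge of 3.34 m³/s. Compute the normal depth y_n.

y_n = 1.19 m

Manning's equation rearranged: A R^(2/3) = nQ / (1·√S) = 0.013 × 3.34 / (√0.00026) = 2.693.
Trying y = 1.31 m: A R^(2/3) = 3.482 — over.
Trying y = 1.06 m: A R^(2/3) = 1.98 — short.
Trying y = 1.19 m: A R^(2/3) = 2.695 — close enough.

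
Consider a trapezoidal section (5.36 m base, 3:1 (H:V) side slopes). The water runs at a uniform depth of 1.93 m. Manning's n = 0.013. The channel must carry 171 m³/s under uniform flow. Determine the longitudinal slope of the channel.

With bottom width b = 5.36 m and side slope z = 3: A = (b + zy)y = (5.36 + 3×1.93)×1.93 = 21.52 m²; P = b + 2y√(1+z²) = 5.36 + 2×1.93×3.162 = 17.57 m.
Hydraulic radius R = A/P = 21.52/17.57 = 1.225 m.
From Manning's equation, S = [nQ / (1 A R^(2/3))]² = [0.013 × 171 / (1 × 21.52 × 1.225^(2/3))]² = 0.00814.

S = 0.00814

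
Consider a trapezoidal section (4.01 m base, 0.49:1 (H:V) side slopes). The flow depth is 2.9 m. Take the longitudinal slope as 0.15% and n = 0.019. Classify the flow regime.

With bottom width b = 4.01 m and side slope z = 0.49: A = (b + zy)y = (4.01 + 0.49×2.9)×2.9 = 15.75 m²; P = b + 2y√(1+z²) = 4.01 + 2×2.9×1.114 = 10.47 m.
Hydraulic radius R = A/P = 15.75/10.47 = 1.504 m.
V = (1/n) R^(2/3) √S = (1/0.019) × 1.504^(2/3) × √0.0015 = 2.676 m/s. Hydraulic depth D_h = A/T = 15.75/6.852 = 2.299 m.
Froude number Fr = V/√(g·D_h) = 2.676/√(9.81×2.299) = 0.564, which is less than 1, so the flow is subcritical.

subcritical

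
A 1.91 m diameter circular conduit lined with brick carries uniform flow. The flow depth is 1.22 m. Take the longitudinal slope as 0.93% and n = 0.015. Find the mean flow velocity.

For a circular section of diameter D = 1.91 m at depth y = 1.22 m, the central angle is θ = 2 arccos(1 − 2y/D) = 3.704 rad. Then A = (D²/8)(θ − sin θ) = 1.932 m² and P = Dθ/2 = 3.537 m.
Hydraulic radius R = A/P = 1.932/3.537 = 0.5462 m.
From Manning's equation, V = (1/n) R^(2/3) S^(1/2) = (1/0.015) × 0.5462^(2/3) × 0.0093^(1/2) = 4.3 m/s.

V = 4.3 m/s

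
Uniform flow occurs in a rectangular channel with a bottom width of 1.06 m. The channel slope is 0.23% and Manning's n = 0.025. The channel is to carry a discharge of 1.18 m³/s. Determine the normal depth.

Manning's equation rearranged: A R^(2/3) = nQ / (1·√S) = 0.025 × 1.18 / (√0.0023) = 0.6151.
At y = 1.34 m: A R^(2/3) = 0.7449 — over.
At y = 0.788 m: A R^(2/3) = 0.3882 — short.
At y = 1.14 m: A R^(2/3) = 0.6136 — close enough.

y_n = 1.14 m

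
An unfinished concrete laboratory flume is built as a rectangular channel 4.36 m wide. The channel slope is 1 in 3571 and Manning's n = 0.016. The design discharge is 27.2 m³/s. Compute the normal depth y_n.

y_n = 4.6 m

Manning's equation rearranged: A R^(2/3) = nQ / (1·√S) = 0.016 × 27.2 / (√0.00028) = 26.01.
At y = 5.32 m: A R^(2/3) = 31.02 — too large.
At y = 3.99 m: A R^(2/3) = 21.87 — too small.
At y = 4.6 m: A R^(2/3) = 26.04 — matches.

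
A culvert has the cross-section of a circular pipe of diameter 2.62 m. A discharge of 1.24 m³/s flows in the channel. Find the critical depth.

At critical depth, Q² T / (g A³) = 1, i.e. A³/T = Q²/g = 1.24²/9.81 = 0.1567.
At y = 0.363 m: A³/T = 0.05097 — low.
At y = 0.603 m: A³/T = 0.3737 — high.
At y = 0.483 m: A³/T = 0.1568 — close enough.

y_c = 0.483 m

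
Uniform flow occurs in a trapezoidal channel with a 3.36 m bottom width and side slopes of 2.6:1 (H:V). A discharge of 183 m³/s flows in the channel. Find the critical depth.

y_c = 3.4 m

At critical depth, Q² T / (g A³) = 1, i.e. A³/T = Q²/g = 183²/9.81 = 3414.
Trying y = 3.94 m: A³/T = 6457 — high.
Trying y = 2.56 m: A³/T = 1011 — low.
Trying y = 3.4 m: A³/T = 3392 — close enough.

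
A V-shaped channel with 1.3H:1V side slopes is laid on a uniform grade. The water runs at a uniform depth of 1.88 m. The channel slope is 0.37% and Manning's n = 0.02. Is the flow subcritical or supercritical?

For a triangular section with side slope z = 1.3: A = zy² = 1.3×1.88² = 4.595 m²; P = 2y√(1+z²) = 2×1.88×1.64 = 6.167 m.
Hydraulic radius R = A/P = 4.595/6.167 = 0.7451 m.
V = (1/n) R^(2/3) √S = (1/0.02) × 0.7451^(2/3) × √0.0037 = 2.5 m/s. Hydraulic depth D_h = A/T = 4.595/4.888 = 0.94 m.
Froude number Fr = V/√(g·D_h) = 2.5/√(9.81×0.94) = 0.823, which is less than 1, so the flow is subcritical.

subcritical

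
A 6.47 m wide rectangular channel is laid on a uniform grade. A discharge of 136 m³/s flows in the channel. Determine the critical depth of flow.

For a rectangular channel, critical depth y_c = (q²/g)^(1/3) where q = Q/b = 136/6.47 = 21.02 m²/s.
So y_c = (21.02²/9.81)^(1/3) = 3.56 m.

y_c = 3.56 m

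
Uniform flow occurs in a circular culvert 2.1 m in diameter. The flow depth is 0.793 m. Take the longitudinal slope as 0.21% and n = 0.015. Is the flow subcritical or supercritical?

subcritical

For a circular section of diameter D = 2.1 m at depth y = 0.793 m, the central angle is θ = 2 arccos(1 − 2y/D) = 2.647 rad. Then A = (D²/8)(θ − sin θ) = 1.198 m² and P = Dθ/2 = 2.779 m.
Hydraulic radius R = A/P = 1.198/2.779 = 0.4309 m.
V = (1/n) R^(2/3) √S = (1/0.015) × 0.4309^(2/3) × √0.0021 = 1.743 m/s. Hydraulic depth D_h = A/T = 1.198/2.036 = 0.5881 m.
Froude number Fr = V/√(g·D_h) = 1.743/√(9.81×0.5881) = 0.726, which is less than 1, so the flow is subcritical.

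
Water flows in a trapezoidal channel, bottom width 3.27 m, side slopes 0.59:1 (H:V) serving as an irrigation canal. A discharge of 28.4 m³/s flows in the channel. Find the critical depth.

y_c = 1.76 m

At critical depth, Q² T / (g A³) = 1, i.e. A³/T = Q²/g = 28.4²/9.81 = 82.22.
Trying y = 1.31 m: A³/T = 30.85 — short.
Trying y = 2 m: A³/T = 125.2 — over.
Trying y = 1.76 m: A³/T = 81.54 — close enough.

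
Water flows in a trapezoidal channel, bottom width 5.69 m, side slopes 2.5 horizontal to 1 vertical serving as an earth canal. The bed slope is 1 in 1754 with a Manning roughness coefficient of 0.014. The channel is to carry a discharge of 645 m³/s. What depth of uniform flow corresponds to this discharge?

Manning's equation rearranged: A R^(2/3) = nQ / (1·√S) = 0.014 × 645 / (√0.0005701) = 378.2.
Trying y = 8.31 m: A R^(2/3) = 586.9 — too large.
Trying y = 6.9 m: A R^(2/3) = 378.3 — close enough.

y_n = 6.9 m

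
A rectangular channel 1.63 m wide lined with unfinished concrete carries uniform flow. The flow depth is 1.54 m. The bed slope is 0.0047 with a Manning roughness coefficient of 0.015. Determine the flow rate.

Flow area A = b·y = 1.63 × 1.54 = 2.51 m². Wetted perimeter P = b + 2y = 1.63 + 2×1.54 = 4.71 m.
Hydraulic radius R = A/P = 2.51/4.71 = 0.533 m.
Manning's equation: Q = (1/n) A R^(2/3) S^(1/2) = (1/0.015) × 2.51 × 0.533^(2/3) × 0.0047^(1/2) = 7.54 m³/s.

Q = 7.54 m³/s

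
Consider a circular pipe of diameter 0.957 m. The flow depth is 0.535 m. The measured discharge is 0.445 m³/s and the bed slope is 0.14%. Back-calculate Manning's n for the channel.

n = 0.014

For a circular section of diameter D = 0.957 m at depth y = 0.535 m, the central angle is θ = 2 arccos(1 − 2y/D) = 3.378 rad. Then A = (D²/8)(θ − sin θ) = 0.4136 m² and P = Dθ/2 = 1.617 m.
Hydraulic radius R = A/P = 0.4136/1.617 = 0.2559 m.
Rearranging Manning's equation: n = (1/Q) A R^(2/3) S^(1/2) = (1/0.445) × 0.4136 × 0.2559^(2/3) × √0.0014 = 0.014.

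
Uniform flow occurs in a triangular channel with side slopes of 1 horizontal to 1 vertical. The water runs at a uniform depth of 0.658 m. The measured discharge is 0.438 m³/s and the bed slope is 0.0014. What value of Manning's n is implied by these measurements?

n = 0.014

For a triangular section with side slope z = 1: A = zy² = 1×0.658² = 0.433 m²; P = 2y√(1+z²) = 2×0.658×1.414 = 1.861 m.
Hydraulic radius R = A/P = 0.433/1.861 = 0.2326 m.
Rearranging Manning's equation: n = (1/Q) A R^(2/3) S^(1/2) = (1/0.438) × 0.433 × 0.2326^(2/3) × √0.0014 = 0.014.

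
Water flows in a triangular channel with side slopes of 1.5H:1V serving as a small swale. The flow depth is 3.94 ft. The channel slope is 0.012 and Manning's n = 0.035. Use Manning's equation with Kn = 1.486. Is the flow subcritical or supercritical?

For a triangular section with side slope z = 1.5: A = zy² = 1.5×3.94² = 23.29 ft²; P = 2y√(1+z²) = 2×3.94×1.803 = 14.21 ft.
Hydraulic radius R = A/P = 23.29/14.21 = 1.639 ft.
V = (1.486/n) R^(2/3) √S = (1.486/0.035) × 1.639^(2/3) × √0.012 = 6.466 ft/s. Hydraulic depth D_h = A/T = 23.29/11.82 = 1.97 ft.
Froude number Fr = V/√(g·D_h) = 6.466/√(32.2×1.97) = 0.812, which is less than 1, so the flow is subcritical.

subcritical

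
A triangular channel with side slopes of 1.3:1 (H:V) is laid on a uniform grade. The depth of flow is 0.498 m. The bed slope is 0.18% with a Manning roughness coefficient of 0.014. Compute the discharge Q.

Q = 0.331 m³/s

For a triangular section with side slope z = 1.3: A = zy² = 1.3×0.498² = 0.3224 m²; P = 2y√(1+z²) = 2×0.498×1.64 = 1.634 m.
Hydraulic radius R = A/P = 0.3224/1.634 = 0.1974 m.
Manning's equation: Q = (1/n) A R^(2/3) S^(1/2) = (1/0.014) × 0.3224 × 0.1974^(2/3) × 0.0018^(1/2) = 0.331 m³/s.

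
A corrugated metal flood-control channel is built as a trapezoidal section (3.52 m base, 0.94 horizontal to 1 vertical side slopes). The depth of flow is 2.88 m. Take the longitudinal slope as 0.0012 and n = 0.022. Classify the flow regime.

With bottom width b = 3.52 m and side slope z = 0.94: A = (b + zy)y = (3.52 + 0.94×2.88)×2.88 = 17.93 m²; P = b + 2y√(1+z²) = 3.52 + 2×2.88×1.372 = 11.43 m.
Hydraulic radius R = A/P = 17.93/11.43 = 1.57 m.
V = (1/n) R^(2/3) √S = (1/0.022) × 1.57^(2/3) × √0.0012 = 2.127 m/s. Hydraulic depth D_h = A/T = 17.93/8.934 = 2.007 m.
Froude number Fr = V/√(g·D_h) = 2.127/√(9.81×2.007) = 0.479, which is less than 1, so the flow is subcritical.

subcritical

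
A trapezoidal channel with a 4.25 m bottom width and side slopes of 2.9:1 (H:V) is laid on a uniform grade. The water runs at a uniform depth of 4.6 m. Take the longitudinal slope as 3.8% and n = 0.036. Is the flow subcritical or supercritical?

With bottom width b = 4.25 m and side slope z = 2.9: A = (b + zy)y = (4.25 + 2.9×4.6)×4.6 = 80.91 m²; P = b + 2y√(1+z²) = 4.25 + 2×4.6×3.068 = 32.47 m.
Hydraulic radius R = A/P = 80.91/32.47 = 2.492 m.
V = (1/n) R^(2/3) √S = (1/0.036) × 2.492^(2/3) × √0.038 = 9.953 m/s. Hydraulic depth D_h = A/T = 80.91/30.93 = 2.616 m.
Froude number Fr = V/√(g·D_h) = 9.953/√(9.81×2.616) = 1.96, which is greater than 1, so the flow is supercritical.

supercritical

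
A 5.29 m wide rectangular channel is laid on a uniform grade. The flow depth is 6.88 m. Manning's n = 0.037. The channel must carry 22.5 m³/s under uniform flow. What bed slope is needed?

Flow area A = b·y = 5.29 × 6.88 = 36.4 m². Wetted perimeter P = b + 2y = 5.29 + 2×6.88 = 19.05 m.
Hydraulic radius R = A/P = 36.4/19.05 = 1.911 m.
From Manning's equation, S = [nQ / (1 A R^(2/3))]² = [0.037 × 22.5 / (1 × 36.4 × 1.911^(2/3))]² = 0.000221.

S = 0.000221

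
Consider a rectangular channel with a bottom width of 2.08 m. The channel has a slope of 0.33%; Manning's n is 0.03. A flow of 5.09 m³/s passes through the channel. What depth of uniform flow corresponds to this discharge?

y_n = 1.71 m

Manning's equation rearranged: A R^(2/3) = nQ / (1·√S) = 0.03 × 5.09 / (√0.0033) = 2.658.
Try y = 2.13 m: A R^(2/3) = 3.489 — too large.
Try y = 1.71 m: A R^(2/3) = 2.66 — matches.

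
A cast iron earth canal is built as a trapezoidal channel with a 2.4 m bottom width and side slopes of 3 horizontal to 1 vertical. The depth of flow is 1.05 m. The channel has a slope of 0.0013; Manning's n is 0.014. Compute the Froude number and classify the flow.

subcritical

With bottom width b = 2.4 m and side slope z = 3: A = (b + zy)y = (2.4 + 3×1.05)×1.05 = 5.828 m²; P = b + 2y√(1+z²) = 2.4 + 2×1.05×3.162 = 9.041 m.
Hydraulic radius R = A/P = 5.828/9.041 = 0.6446 m.
V = (1/n) R^(2/3) √S = (1/0.014) × 0.6446^(2/3) × √0.0013 = 1.922 m/s. Hydraulic depth D_h = A/T = 5.828/8.7 = 0.6698 m.
Froude number Fr = V/√(g·D_h) = 1.922/√(9.81×0.6698) = 0.75, which is less than 1, so the flow is subcritical.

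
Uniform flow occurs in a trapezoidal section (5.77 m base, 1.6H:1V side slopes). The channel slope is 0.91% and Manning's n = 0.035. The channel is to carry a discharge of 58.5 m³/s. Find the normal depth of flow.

y_n = 1.98 m

Manning's equation rearranged: A R^(2/3) = nQ / (1·√S) = 0.035 × 58.5 / (√0.0091) = 21.46.
At y = 2.47 m: A R^(2/3) = 32.73 — too large.
At y = 1.53 m: A R^(2/3) = 13.31 — too small.
At y = 1.98 m: A R^(2/3) = 21.47 — close enough.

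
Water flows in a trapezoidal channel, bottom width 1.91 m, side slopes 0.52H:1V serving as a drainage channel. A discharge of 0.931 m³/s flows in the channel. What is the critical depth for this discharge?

At critical depth, Q² T / (g A³) = 1, i.e. A³/T = Q²/g = 0.931²/9.81 = 0.08835.
At y = 0.356 m: A³/T = 0.182 — over.
At y = 0.282 m: A³/T = 0.08854 — matches.

y_c = 0.282 m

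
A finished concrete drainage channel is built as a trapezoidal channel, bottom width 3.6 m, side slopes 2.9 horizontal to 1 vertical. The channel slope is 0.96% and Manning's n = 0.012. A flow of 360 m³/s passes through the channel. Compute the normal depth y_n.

y_n = 2.79 m

Manning's equation rearranged: A R^(2/3) = nQ / (1·√S) = 0.012 × 360 / (√0.0096) = 44.09.
At y = 3.29 m: A R^(2/3) = 64.39 — high.
At y = 2.12 m: A R^(2/3) = 23.91 — low.
At y = 2.79 m: A R^(2/3) = 44.14 — matches.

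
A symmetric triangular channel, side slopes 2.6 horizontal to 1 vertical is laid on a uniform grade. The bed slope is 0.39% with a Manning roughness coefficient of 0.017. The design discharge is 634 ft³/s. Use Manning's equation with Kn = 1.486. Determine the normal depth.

y_n = 5.03 ft

Manning's equation rearranged: A R^(2/3) = nQ / (1.486·√S) = 0.017 × 634 / (1.486 × √0.0039) = 116.1.
At y = 3.92 ft: A R^(2/3) = 59.76 — short.
At y = 6.38 ft: A R^(2/3) = 219 — over.
At y = 5.03 ft: A R^(2/3) = 116.2 — ≈ 116.1.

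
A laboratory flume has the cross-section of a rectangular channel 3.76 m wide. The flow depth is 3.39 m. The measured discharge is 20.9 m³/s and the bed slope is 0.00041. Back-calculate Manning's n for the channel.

Flow area A = b·y = 3.76 × 3.39 = 12.75 m². Wetted perimeter P = b + 2y = 3.76 + 2×3.39 = 10.54 m.
Hydraulic radius R = A/P = 12.75/10.54 = 1.209 m.
Rearranging Manning's equation: n = (1/Q) A R^(2/3) S^(1/2) = (1/20.9) × 12.75 × 1.209^(2/3) × √0.00041 = 0.014.

n = 0.014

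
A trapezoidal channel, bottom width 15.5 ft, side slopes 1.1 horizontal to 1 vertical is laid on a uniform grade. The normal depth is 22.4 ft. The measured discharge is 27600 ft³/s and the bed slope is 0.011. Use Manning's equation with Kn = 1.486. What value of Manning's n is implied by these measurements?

n = 0.025

With bottom width b = 15.5 ft and side slope z = 1.1: A = (b + zy)y = (15.5 + 1.1×22.4)×22.4 = 899.1 ft²; P = b + 2y√(1+z²) = 15.5 + 2×22.4×1.487 = 82.1 ft.
Hydraulic radius R = A/P = 899.1/82.1 = 10.95 ft.
Rearranging Manning's equation: n = (1.486/Q) A R^(2/3) S^(1/2) = (1.486/27600) × 899.1 × 10.95^(2/3) × √0.011 = 0.025.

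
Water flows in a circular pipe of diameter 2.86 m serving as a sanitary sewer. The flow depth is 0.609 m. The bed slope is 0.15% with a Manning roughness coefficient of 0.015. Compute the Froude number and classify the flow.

For a circular section of diameter D = 2.86 m at depth y = 0.609 m, the central angle is θ = 2 arccos(1 − 2y/D) = 1.919 rad. Then A = (D²/8)(θ − sin θ) = 1 m² and P = Dθ/2 = 2.743 m.
Hydraulic radius R = A/P = 1/2.743 = 0.3646 m.
V = (1/n) R^(2/3) √S = (1/0.015) × 0.3646^(2/3) × √0.0015 = 1.318 m/s. Hydraulic depth D_h = A/T = 1/2.342 = 0.4272 m.
Froude number Fr = V/√(g·D_h) = 1.318/√(9.81×0.4272) = 0.644, which is less than 1, so the flow is subcritical.

subcritical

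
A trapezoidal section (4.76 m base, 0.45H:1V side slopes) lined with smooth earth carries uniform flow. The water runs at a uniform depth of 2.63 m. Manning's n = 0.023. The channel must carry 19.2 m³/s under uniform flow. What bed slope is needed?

With bottom width b = 4.76 m and side slope z = 0.45: A = (b + zy)y = (4.76 + 0.45×2.63)×2.63 = 15.63 m²; P = b + 2y√(1+z²) = 4.76 + 2×2.63×1.097 = 10.53 m.
Hydraulic radius R = A/P = 15.63/10.53 = 1.485 m.
From Manning's equation, S = [nQ / (1 A R^(2/3))]² = [0.023 × 19.2 / (1 × 15.63 × 1.485^(2/3))]² = 0.000471.

S = 0.000471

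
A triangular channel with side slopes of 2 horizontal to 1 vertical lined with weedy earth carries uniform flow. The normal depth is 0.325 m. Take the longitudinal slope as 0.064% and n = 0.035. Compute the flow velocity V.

V = 0.2 m/s

For a triangular section with side slope z = 2: A = zy² = 2×0.325² = 0.2113 m²; P = 2y√(1+z²) = 2×0.325×2.236 = 1.453 m.
Hydraulic radius R = A/P = 0.2113/1.453 = 0.1453 m.
From Manning's equation, V = (1/n) R^(2/3) S^(1/2) = (1/0.035) × 0.1453^(2/3) × 0.00064^(1/2) = 0.2 m/s.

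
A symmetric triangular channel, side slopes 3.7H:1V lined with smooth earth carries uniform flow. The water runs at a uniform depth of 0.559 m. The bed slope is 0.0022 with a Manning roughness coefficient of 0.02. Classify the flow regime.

For a triangular section with side slope z = 3.7: A = zy² = 3.7×0.559² = 1.156 m²; P = 2y√(1+z²) = 2×0.559×3.833 = 4.285 m.
Hydraulic radius R = A/P = 1.156/4.285 = 0.2698 m.
V = (1/n) R^(2/3) √S = (1/0.02) × 0.2698^(2/3) × √0.0022 = 0.9793 m/s. Hydraulic depth D_h = A/T = 1.156/4.137 = 0.2795 m.
Froude number Fr = V/√(g·D_h) = 0.9793/√(9.81×0.2795) = 0.591, which is less than 1, so the flow is subcritical.

subcritical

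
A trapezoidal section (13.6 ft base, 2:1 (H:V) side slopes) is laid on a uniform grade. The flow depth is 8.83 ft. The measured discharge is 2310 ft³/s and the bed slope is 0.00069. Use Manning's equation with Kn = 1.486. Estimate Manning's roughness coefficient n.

With bottom width b = 13.6 ft and side slope z = 2: A = (b + zy)y = (13.6 + 2×8.83)×8.83 = 276 ft²; P = b + 2y√(1+z²) = 13.6 + 2×8.83×2.236 = 53.09 ft.
Hydraulic radius R = A/P = 276/53.09 = 5.199 ft.
Rearranging Manning's equation: n = (1.486/Q) A R^(2/3) S^(1/2) = (1.486/2310) × 276 × 5.199^(2/3) × √0.00069 = 0.014.

n = 0.014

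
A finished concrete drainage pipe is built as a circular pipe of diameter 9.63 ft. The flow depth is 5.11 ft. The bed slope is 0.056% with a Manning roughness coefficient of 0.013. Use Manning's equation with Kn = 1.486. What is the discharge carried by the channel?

For a circular section of diameter D = 9.63 ft at depth y = 5.11 ft, the central angle is θ = 2 arccos(1 − 2y/D) = 3.264 rad. Then A = (D²/8)(θ − sin θ) = 39.26 ft² and P = Dθ/2 = 15.72 ft.
Hydraulic radius R = A/P = 39.26/15.72 = 2.498 ft.
Manning's equation: Q = (1.486/n) A R^(2/3) S^(1/2) = (1.486/0.013) × 39.26 × 2.498^(2/3) × 0.00056^(1/2) = 195 ft³/s.

Q = 195 ft³/s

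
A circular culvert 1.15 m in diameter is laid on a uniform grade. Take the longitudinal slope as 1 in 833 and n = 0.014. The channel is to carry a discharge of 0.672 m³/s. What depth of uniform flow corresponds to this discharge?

Manning's equation rearranged: A R^(2/3) = nQ / (1·√S) = 0.014 × 0.672 / (√0.0012) = 0.2715.
Trying y = 0.567 m: A R^(2/3) = 0.2209 — low.
Trying y = 0.799 m: A R^(2/3) = 0.3751 — high.
Trying y = 0.642 m: A R^(2/3) = 0.2715 — matches.

y_n = 0.642 m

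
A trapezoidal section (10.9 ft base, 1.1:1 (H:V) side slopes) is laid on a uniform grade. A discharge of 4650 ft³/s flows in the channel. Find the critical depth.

At critical depth, Q² T / (g A³) = 1, i.e. A³/T = Q²/g = 4650²/32.2 = 671500.
Try y = 9.18 ft: A³/T = 230300 — short.
Try y = 15.2 ft: A³/T = 1669000 — over.
Try y = 12.1 ft: A³/T = 670000 — matches.

y_c = 12.1 ft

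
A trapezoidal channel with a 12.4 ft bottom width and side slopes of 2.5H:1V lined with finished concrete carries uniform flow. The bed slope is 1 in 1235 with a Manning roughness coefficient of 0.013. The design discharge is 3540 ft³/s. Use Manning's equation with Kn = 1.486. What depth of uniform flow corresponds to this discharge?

Manning's equation rearranged: A R^(2/3) = nQ / (1.486·√S) = 0.013 × 3540 / (1.486 × √0.0008097) = 1088.
At y = 11.1 ft: A R^(2/3) = 1500 — over.
At y = 6.58 ft: A R^(2/3) = 475.8 — short.
At y = 9.62 ft: A R^(2/3) = 1087 — matches.

y_n = 9.62 ft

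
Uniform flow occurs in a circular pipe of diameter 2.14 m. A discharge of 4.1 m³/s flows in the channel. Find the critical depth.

y_c = 0.948 m

At critical depth, Q² T / (g A³) = 1, i.e. A³/T = Q²/g = 4.1²/9.81 = 1.714.
Trying y = 0.679 m: A³/T = 0.4735 — low.
Trying y = 1.2 m: A³/T = 4.212 — high.
Trying y = 0.948 m: A³/T = 1.711 — matches.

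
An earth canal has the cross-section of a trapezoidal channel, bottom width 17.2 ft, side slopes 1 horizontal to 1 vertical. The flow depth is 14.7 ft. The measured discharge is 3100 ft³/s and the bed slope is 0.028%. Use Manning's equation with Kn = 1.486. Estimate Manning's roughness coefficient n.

With bottom width b = 17.2 ft and side slope z = 1: A = (b + zy)y = (17.2 + 1×14.7)×14.7 = 468.9 ft²; P = b + 2y√(1+z²) = 17.2 + 2×14.7×1.414 = 58.78 ft.
Hydraulic radius R = A/P = 468.9/58.78 = 7.978 ft.
Rearranging Manning's equation: n = (1.486/Q) A R^(2/3) S^(1/2) = (1.486/3100) × 468.9 × 7.978^(2/3) × √0.00028 = 0.015.

n = 0.015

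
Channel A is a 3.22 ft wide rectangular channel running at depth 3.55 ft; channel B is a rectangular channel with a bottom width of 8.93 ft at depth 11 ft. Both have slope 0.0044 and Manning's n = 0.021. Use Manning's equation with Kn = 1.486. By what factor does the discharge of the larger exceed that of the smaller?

17.3

Channel A: Flow area A = b·y = 3.22 × 3.55 = 11.43 ft². Wetted perimeter P = b + 2y = 3.22 + 2×3.55 = 10.32 ft. Hydraulic radius R = A/P = 11.43/10.32 = 1.108 ft. Q_A = (1.486/0.021)·11.43·1.108^(2/3)·√0.0044 = 57.44 ft³/s.
Channel B: Flow area A = b·y = 8.93 × 11 = 98.23 ft². Wetted perimeter P = b + 2y = 8.93 + 2×11 = 30.93 ft. Hydraulic radius R = A/P = 98.23/30.93 = 3.176 ft. Q_B = (1.486/0.021)·98.23·3.176^(2/3)·√0.0044 = 996.2 ft³/s.
The larger discharge is 996.2 ft³/s and the smaller is 57.44 ft³/s; the ratio is 17.3.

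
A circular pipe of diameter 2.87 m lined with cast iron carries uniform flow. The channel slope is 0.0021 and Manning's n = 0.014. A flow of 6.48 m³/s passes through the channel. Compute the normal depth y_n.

y_n = 1.23 m

Manning's equation rearranged: A R^(2/3) = nQ / (1·√S) = 0.014 × 6.48 / (√0.0021) = 1.98.
Try y = 0.858 m: A R^(2/3) = 1.009 — short.
Try y = 1.23 m: A R^(2/3) = 1.98 — close enough.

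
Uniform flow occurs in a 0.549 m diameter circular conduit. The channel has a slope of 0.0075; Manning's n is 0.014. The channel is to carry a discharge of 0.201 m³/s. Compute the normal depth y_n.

y_n = 0.28 m

Manning's equation rearranged: A R^(2/3) = nQ / (1·√S) = 0.014 × 0.201 / (√0.0075) = 0.03249.
Try y = 0.336 m: A R^(2/3) = 0.04361 — high.
Try y = 0.28 m: A R^(2/3) = 0.03257 — matches.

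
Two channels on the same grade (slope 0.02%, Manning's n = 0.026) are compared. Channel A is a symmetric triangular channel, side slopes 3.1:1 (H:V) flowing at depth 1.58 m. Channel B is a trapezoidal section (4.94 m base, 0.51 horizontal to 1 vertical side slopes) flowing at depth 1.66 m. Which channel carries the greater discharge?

channel B

Channel A: For a triangular section with side slope z = 3.1: A = zy² = 3.1×1.58² = 7.739 m²; P = 2y√(1+z²) = 2×1.58×3.257 = 10.29 m. Hydraulic radius R = A/P = 7.739/10.29 = 0.7518 m. Q_A = (1/0.026)·7.739·0.7518^(2/3)·√0.0002 = 3.48 m³/s.
Channel B: With bottom width b = 4.94 m and side slope z = 0.51: A = (b + zy)y = (4.94 + 0.51×1.66)×1.66 = 9.606 m²; P = b + 2y√(1+z²) = 4.94 + 2×1.66×1.123 = 8.667 m. Hydraulic radius R = A/P = 9.606/8.667 = 1.108 m. Q_B = (1/0.026)·9.606·1.108^(2/3)·√0.0002 = 5.596 m³/s.
Q_A = 3.48 m³/s vs Q_B = 5.596 m³/s, so channel B carries more.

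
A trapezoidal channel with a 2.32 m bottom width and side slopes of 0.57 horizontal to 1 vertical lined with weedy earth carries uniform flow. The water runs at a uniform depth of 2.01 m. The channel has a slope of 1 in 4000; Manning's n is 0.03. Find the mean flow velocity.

With bottom width b = 2.32 m and side slope z = 0.57: A = (b + zy)y = (2.32 + 0.57×2.01)×2.01 = 6.966 m²; P = b + 2y√(1+z²) = 2.32 + 2×2.01×1.151 = 6.947 m.
Hydraulic radius R = A/P = 6.966/6.947 = 1.003 m.
From Manning's equation, V = (1/n) R^(2/3) S^(1/2) = (1/0.03) × 1.003^(2/3) × 0.00025^(1/2) = 0.528 m/s.

V = 0.528 m/s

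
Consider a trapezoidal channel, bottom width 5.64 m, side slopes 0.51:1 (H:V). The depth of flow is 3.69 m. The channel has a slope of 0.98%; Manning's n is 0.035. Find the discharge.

With bottom width b = 5.64 m and side slope z = 0.51: A = (b + zy)y = (5.64 + 0.51×3.69)×3.69 = 27.76 m²; P = b + 2y√(1+z²) = 5.64 + 2×3.69×1.123 = 13.92 m.
Hydraulic radius R = A/P = 27.76/13.92 = 1.993 m.
Manning's equation: Q = (1/n) A R^(2/3) S^(1/2) = (1/0.035) × 27.76 × 1.993^(2/3) × 0.0098^(1/2) = 124 m³/s.

Q = 124 m³/s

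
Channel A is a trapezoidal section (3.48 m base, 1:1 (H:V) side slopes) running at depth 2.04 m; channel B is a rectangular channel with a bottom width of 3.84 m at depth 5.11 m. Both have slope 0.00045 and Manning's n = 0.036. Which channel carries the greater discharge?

Channel A: With bottom width b = 3.48 m and side slope z = 1: A = (b + zy)y = (3.48 + 1×2.04)×2.04 = 11.26 m²; P = b + 2y√(1+z²) = 3.48 + 2×2.04×1.414 = 9.25 m. Hydraulic radius R = A/P = 11.26/9.25 = 1.217 m. Q_A = (1/0.036)·11.26·1.217^(2/3)·√0.00045 = 7.565 m³/s.
Channel B: Flow area A = b·y = 3.84 × 5.11 = 19.62 m². Wetted perimeter P = b + 2y = 3.84 + 2×5.11 = 14.06 m. Hydraulic radius R = A/P = 19.62/14.06 = 1.396 m. Q_B = (1/0.036)·19.62·1.396^(2/3)·√0.00045 = 14.44 m³/s.
Q_A = 7.565 m³/s vs Q_B = 14.44 m³/s, so channel B carries more.

channel B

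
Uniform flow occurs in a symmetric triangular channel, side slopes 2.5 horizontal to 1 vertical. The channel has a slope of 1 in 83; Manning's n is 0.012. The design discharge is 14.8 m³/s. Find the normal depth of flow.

Manning's equation rearranged: A R^(2/3) = nQ / (1·√S) = 0.012 × 14.8 / (√0.01205) = 1.618.
At y = 0.903 m: A R^(2/3) = 1.142 — short.
At y = 1.17 m: A R^(2/3) = 2.278 — over.
At y = 1.03 m: A R^(2/3) = 1.622 — ≈ 1.618.

y_n = 1.03 m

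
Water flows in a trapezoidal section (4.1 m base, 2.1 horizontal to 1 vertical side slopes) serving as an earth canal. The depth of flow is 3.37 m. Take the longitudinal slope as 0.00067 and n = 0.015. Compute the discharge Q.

With bottom width b = 4.1 m and side slope z = 2.1: A = (b + zy)y = (4.1 + 2.1×3.37)×3.37 = 37.67 m²; P = b + 2y√(1+z²) = 4.1 + 2×3.37×2.326 = 19.78 m.
Hydraulic radius R = A/P = 37.67/19.78 = 1.905 m.
Manning's equation: Q = (1/n) A R^(2/3) S^(1/2) = (1/0.015) × 37.67 × 1.905^(2/3) × 0.00067^(1/2) = 99.9 m³/s.

Q = 99.9 m³/s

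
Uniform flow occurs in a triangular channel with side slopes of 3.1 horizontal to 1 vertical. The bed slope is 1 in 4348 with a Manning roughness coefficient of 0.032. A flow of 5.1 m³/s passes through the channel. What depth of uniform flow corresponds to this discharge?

Manning's equation rearranged: A R^(2/3) = nQ / (1·√S) = 0.032 × 5.1 / (√0.00023) = 10.76.
Trying y = 1.37 m: A R^(2/3) = 4.375 — too small.
Trying y = 2.44 m: A R^(2/3) = 20.39 — too large.
Trying y = 1.92 m: A R^(2/3) = 10.76 — matches.

y_n = 1.92 m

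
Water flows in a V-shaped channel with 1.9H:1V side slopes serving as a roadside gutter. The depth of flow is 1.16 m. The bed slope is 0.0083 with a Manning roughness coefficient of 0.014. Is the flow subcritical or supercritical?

For a triangular section with side slope z = 1.9: A = zy² = 1.9×1.16² = 2.557 m²; P = 2y√(1+z²) = 2×1.16×2.147 = 4.981 m.
Hydraulic radius R = A/P = 2.557/4.981 = 0.5133 m.
V = (1/n) R^(2/3) √S = (1/0.014) × 0.5133^(2/3) × √0.0083 = 4.172 m/s. Hydraulic depth D_h = A/T = 2.557/4.408 = 0.58 m.
Froude number Fr = V/√(g·D_h) = 4.172/√(9.81×0.58) = 1.75, which is greater than 1, so the flow is supercritical.

supercritical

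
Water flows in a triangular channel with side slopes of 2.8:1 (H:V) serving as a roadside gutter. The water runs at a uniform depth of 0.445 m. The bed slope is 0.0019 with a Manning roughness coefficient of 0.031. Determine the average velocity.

For a triangular section with side slope z = 2.8: A = zy² = 2.8×0.445² = 0.5545 m²; P = 2y√(1+z²) = 2×0.445×2.973 = 2.646 m.
Hydraulic radius R = A/P = 0.5545/2.646 = 0.2095 m.
From Manning's equation, V = (1/n) R^(2/3) S^(1/2) = (1/0.031) × 0.2095^(2/3) × 0.0019^(1/2) = 0.496 m/s.

V = 0.496 m/s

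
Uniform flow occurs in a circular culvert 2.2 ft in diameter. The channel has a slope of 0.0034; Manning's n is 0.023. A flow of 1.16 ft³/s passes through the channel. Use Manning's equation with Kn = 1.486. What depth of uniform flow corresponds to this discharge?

y_n = 0.516 ft

Manning's equation rearranged: A R^(2/3) = nQ / (1.486·√S) = 0.023 × 1.16 / (1.486 × √0.0034) = 0.3079.
Try y = 0.408 ft: A R^(2/3) = 0.1917 — low.
Try y = 0.516 ft: A R^(2/3) = 0.3079 — close enough.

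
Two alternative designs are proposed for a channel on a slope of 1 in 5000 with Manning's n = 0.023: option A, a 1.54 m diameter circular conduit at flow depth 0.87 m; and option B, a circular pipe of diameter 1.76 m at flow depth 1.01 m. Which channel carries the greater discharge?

Channel A: For a circular section of diameter D = 1.54 m at depth y = 0.87 m, the central angle is θ = 2 arccos(1 − 2y/D) = 3.402 rad. Then A = (D²/8)(θ − sin θ) = 1.085 m² and P = Dθ/2 = 2.62 m. Hydraulic radius R = A/P = 1.085/2.62 = 0.4141 m. Q_A = (1/0.023)·1.085·0.4141^(2/3)·√0.0002 = 0.3706 m³/s.
Channel B: For a circular section of diameter D = 1.76 m at depth y = 1.01 m, the central angle is θ = 2 arccos(1 − 2y/D) = 3.438 rad. Then A = (D²/8)(θ − sin θ) = 1.444 m² and P = Dθ/2 = 3.026 m. Hydraulic radius R = A/P = 1.444/3.026 = 0.4774 m. Q_B = (1/0.023)·1.444·0.4774^(2/3)·√0.0002 = 0.5425 m³/s.
Q_A = 0.3706 m³/s vs Q_B = 0.5425 m³/s, so channel B carries more.

channel B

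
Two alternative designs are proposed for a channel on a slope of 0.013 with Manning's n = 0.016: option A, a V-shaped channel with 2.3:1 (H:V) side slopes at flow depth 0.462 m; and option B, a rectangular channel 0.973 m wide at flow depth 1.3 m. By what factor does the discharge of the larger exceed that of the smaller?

3.63

Channel A: For a triangular section with side slope z = 2.3: A = zy² = 2.3×0.462² = 0.4909 m²; P = 2y√(1+z²) = 2×0.462×2.508 = 2.317 m. Hydraulic radius R = A/P = 0.4909/2.317 = 0.2118 m. Q_A = (1/0.016)·0.4909·0.2118^(2/3)·√0.013 = 1.243 m³/s.
Channel B: Flow area A = b·y = 0.973 × 1.3 = 1.265 m². Wetted perimeter P = b + 2y = 0.973 + 2×1.3 = 3.573 m. Hydraulic radius R = A/P = 1.265/3.573 = 0.354 m. Q_B = (1/0.016)·1.265·0.354^(2/3)·√0.013 = 4.511 m³/s.
The larger discharge is 4.511 m³/s and the smaller is 1.243 m³/s; the ratio is 3.63.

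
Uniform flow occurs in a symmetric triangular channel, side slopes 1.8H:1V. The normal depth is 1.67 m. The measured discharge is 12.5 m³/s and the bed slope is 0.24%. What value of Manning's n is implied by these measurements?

For a triangular section with side slope z = 1.8: A = zy² = 1.8×1.67² = 5.02 m²; P = 2y√(1+z²) = 2×1.67×2.059 = 6.877 m.
Hydraulic radius R = A/P = 5.02/6.877 = 0.7299 m.
Rearranging Manning's equation: n = (1/Q) A R^(2/3) S^(1/2) = (1/12.5) × 5.02 × 0.7299^(2/3) × √0.0024 = 0.0159.

n = 0.0159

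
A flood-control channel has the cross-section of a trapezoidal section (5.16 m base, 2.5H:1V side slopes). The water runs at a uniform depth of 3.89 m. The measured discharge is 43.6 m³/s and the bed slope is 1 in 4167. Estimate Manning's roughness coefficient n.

n = 0.035

With bottom width b = 5.16 m and side slope z = 2.5: A = (b + zy)y = (5.16 + 2.5×3.89)×3.89 = 57.9 m²; P = b + 2y√(1+z²) = 5.16 + 2×3.89×2.693 = 26.11 m.
Hydraulic radius R = A/P = 57.9/26.11 = 2.218 m.
Rearranging Manning's equation: n = (1/Q) A R^(2/3) S^(1/2) = (1/43.6) × 57.9 × 2.218^(2/3) × √0.00024 = 0.035.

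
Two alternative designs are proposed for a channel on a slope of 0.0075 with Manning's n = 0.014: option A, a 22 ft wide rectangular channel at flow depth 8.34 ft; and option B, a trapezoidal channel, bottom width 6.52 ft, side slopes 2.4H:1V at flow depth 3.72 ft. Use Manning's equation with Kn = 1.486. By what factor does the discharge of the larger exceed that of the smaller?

5.29

Channel A: Flow area A = b·y = 22 × 8.34 = 183.5 ft². Wetted perimeter P = b + 2y = 22 + 2×8.34 = 38.68 ft. Hydraulic radius R = A/P = 183.5/38.68 = 4.744 ft. Q_A = (1.486/0.014)·183.5·4.744^(2/3)·√0.0075 = 4762 ft³/s.
Channel B: With bottom width b = 6.52 ft and side slope z = 2.4: A = (b + zy)y = (6.52 + 2.4×3.72)×3.72 = 57.47 ft²; P = b + 2y√(1+z²) = 6.52 + 2×3.72×2.6 = 25.86 ft. Hydraulic radius R = A/P = 57.47/25.86 = 2.222 ft. Q_B = (1.486/0.014)·57.47·2.222^(2/3)·√0.0075 = 899.5 ft³/s.
The larger discharge is 4762 ft³/s and the smaller is 899.5 ft³/s; the ratio is 5.29.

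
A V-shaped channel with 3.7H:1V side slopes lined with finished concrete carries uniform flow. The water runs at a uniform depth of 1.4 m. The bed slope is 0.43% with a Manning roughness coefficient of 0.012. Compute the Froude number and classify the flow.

supercritical

For a triangular section with side slope z = 3.7: A = zy² = 3.7×1.4² = 7.252 m²; P = 2y√(1+z²) = 2×1.4×3.833 = 10.73 m.
Hydraulic radius R = A/P = 7.252/10.73 = 0.6758 m.
V = (1/n) R^(2/3) √S = (1/0.012) × 0.6758^(2/3) × √0.0043 = 4.208 m/s. Hydraulic depth D_h = A/T = 7.252/10.36 = 0.7 m.
Froude number Fr = V/√(g·D_h) = 4.208/√(9.81×0.7) = 1.61, which is greater than 1, so the flow is supercritical.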